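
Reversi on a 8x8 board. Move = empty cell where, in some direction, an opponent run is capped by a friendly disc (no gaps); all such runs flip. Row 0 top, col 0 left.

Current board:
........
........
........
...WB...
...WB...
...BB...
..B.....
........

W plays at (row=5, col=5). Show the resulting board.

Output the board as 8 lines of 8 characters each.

Place W at (5,5); scan 8 dirs for brackets.
Dir NW: opp run (4,4) capped by W -> flip
Dir N: first cell '.' (not opp) -> no flip
Dir NE: first cell '.' (not opp) -> no flip
Dir W: opp run (5,4) (5,3), next='.' -> no flip
Dir E: first cell '.' (not opp) -> no flip
Dir SW: first cell '.' (not opp) -> no flip
Dir S: first cell '.' (not opp) -> no flip
Dir SE: first cell '.' (not opp) -> no flip
All flips: (4,4)

Answer: ........
........
........
...WB...
...WW...
...BBW..
..B.....
........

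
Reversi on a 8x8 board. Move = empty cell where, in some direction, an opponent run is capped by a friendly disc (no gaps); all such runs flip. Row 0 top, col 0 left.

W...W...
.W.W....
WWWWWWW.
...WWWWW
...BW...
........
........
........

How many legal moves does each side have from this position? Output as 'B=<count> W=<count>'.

Answer: B=3 W=3

Derivation:
-- B to move --
(0,1): no bracket -> illegal
(0,2): no bracket -> illegal
(0,3): flips 3 -> legal
(0,5): no bracket -> illegal
(1,0): no bracket -> illegal
(1,2): no bracket -> illegal
(1,4): no bracket -> illegal
(1,5): no bracket -> illegal
(1,6): flips 2 -> legal
(1,7): no bracket -> illegal
(2,7): no bracket -> illegal
(3,0): no bracket -> illegal
(3,1): no bracket -> illegal
(3,2): no bracket -> illegal
(4,2): no bracket -> illegal
(4,5): flips 1 -> legal
(4,6): no bracket -> illegal
(4,7): no bracket -> illegal
(5,3): no bracket -> illegal
(5,4): no bracket -> illegal
(5,5): no bracket -> illegal
B mobility = 3
-- W to move --
(3,2): no bracket -> illegal
(4,2): flips 1 -> legal
(5,2): flips 1 -> legal
(5,3): flips 1 -> legal
(5,4): no bracket -> illegal
W mobility = 3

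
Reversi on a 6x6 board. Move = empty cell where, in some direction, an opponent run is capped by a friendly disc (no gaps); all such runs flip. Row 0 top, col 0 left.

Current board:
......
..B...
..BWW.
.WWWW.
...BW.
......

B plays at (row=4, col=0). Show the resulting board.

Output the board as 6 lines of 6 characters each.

Place B at (4,0); scan 8 dirs for brackets.
Dir NW: edge -> no flip
Dir N: first cell '.' (not opp) -> no flip
Dir NE: opp run (3,1) capped by B -> flip
Dir W: edge -> no flip
Dir E: first cell '.' (not opp) -> no flip
Dir SW: edge -> no flip
Dir S: first cell '.' (not opp) -> no flip
Dir SE: first cell '.' (not opp) -> no flip
All flips: (3,1)

Answer: ......
..B...
..BWW.
.BWWW.
B..BW.
......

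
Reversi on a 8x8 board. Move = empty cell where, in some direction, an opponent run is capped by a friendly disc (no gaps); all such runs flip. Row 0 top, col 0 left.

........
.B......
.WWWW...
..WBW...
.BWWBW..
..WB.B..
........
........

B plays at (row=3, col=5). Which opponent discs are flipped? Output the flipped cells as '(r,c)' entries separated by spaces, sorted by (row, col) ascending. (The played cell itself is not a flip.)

Answer: (3,4) (4,5)

Derivation:
Dir NW: opp run (2,4), next='.' -> no flip
Dir N: first cell '.' (not opp) -> no flip
Dir NE: first cell '.' (not opp) -> no flip
Dir W: opp run (3,4) capped by B -> flip
Dir E: first cell '.' (not opp) -> no flip
Dir SW: first cell 'B' (not opp) -> no flip
Dir S: opp run (4,5) capped by B -> flip
Dir SE: first cell '.' (not opp) -> no flip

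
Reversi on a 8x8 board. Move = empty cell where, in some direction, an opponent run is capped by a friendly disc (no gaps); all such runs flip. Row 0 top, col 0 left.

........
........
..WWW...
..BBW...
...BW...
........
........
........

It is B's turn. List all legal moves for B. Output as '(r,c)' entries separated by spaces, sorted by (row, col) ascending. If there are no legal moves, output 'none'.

Answer: (1,1) (1,2) (1,3) (1,4) (1,5) (2,5) (3,5) (4,5) (5,5)

Derivation:
(1,1): flips 1 -> legal
(1,2): flips 1 -> legal
(1,3): flips 1 -> legal
(1,4): flips 1 -> legal
(1,5): flips 1 -> legal
(2,1): no bracket -> illegal
(2,5): flips 1 -> legal
(3,1): no bracket -> illegal
(3,5): flips 1 -> legal
(4,5): flips 1 -> legal
(5,3): no bracket -> illegal
(5,4): no bracket -> illegal
(5,5): flips 1 -> legal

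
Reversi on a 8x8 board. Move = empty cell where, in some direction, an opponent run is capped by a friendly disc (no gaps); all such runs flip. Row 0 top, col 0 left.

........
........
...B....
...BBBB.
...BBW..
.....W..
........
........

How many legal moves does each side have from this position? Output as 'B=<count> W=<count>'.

-- B to move --
(4,6): flips 1 -> legal
(5,4): flips 1 -> legal
(5,6): flips 1 -> legal
(6,4): no bracket -> illegal
(6,5): flips 2 -> legal
(6,6): flips 1 -> legal
B mobility = 5
-- W to move --
(1,2): flips 2 -> legal
(1,3): no bracket -> illegal
(1,4): no bracket -> illegal
(2,2): flips 2 -> legal
(2,4): no bracket -> illegal
(2,5): flips 1 -> legal
(2,6): no bracket -> illegal
(2,7): flips 1 -> legal
(3,2): no bracket -> illegal
(3,7): no bracket -> illegal
(4,2): flips 2 -> legal
(4,6): no bracket -> illegal
(4,7): no bracket -> illegal
(5,2): no bracket -> illegal
(5,3): no bracket -> illegal
(5,4): no bracket -> illegal
W mobility = 5

Answer: B=5 W=5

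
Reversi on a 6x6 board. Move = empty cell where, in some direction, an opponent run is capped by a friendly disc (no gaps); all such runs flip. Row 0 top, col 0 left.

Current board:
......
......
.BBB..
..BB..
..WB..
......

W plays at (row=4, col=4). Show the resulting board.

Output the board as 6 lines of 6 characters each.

Answer: ......
......
.BBB..
..BB..
..WWW.
......

Derivation:
Place W at (4,4); scan 8 dirs for brackets.
Dir NW: opp run (3,3) (2,2), next='.' -> no flip
Dir N: first cell '.' (not opp) -> no flip
Dir NE: first cell '.' (not opp) -> no flip
Dir W: opp run (4,3) capped by W -> flip
Dir E: first cell '.' (not opp) -> no flip
Dir SW: first cell '.' (not opp) -> no flip
Dir S: first cell '.' (not opp) -> no flip
Dir SE: first cell '.' (not opp) -> no flip
All flips: (4,3)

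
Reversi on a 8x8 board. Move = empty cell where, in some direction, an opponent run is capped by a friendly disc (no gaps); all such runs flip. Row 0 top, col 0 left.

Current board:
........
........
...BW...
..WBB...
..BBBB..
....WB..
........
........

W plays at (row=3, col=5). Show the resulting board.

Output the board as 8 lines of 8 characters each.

Place W at (3,5); scan 8 dirs for brackets.
Dir NW: first cell 'W' (not opp) -> no flip
Dir N: first cell '.' (not opp) -> no flip
Dir NE: first cell '.' (not opp) -> no flip
Dir W: opp run (3,4) (3,3) capped by W -> flip
Dir E: first cell '.' (not opp) -> no flip
Dir SW: opp run (4,4), next='.' -> no flip
Dir S: opp run (4,5) (5,5), next='.' -> no flip
Dir SE: first cell '.' (not opp) -> no flip
All flips: (3,3) (3,4)

Answer: ........
........
...BW...
..WWWW..
..BBBB..
....WB..
........
........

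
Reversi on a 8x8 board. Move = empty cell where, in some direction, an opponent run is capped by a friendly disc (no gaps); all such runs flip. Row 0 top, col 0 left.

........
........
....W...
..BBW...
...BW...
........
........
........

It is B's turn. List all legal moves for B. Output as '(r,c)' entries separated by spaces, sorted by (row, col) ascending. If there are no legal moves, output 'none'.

Answer: (1,5) (2,5) (3,5) (4,5) (5,5)

Derivation:
(1,3): no bracket -> illegal
(1,4): no bracket -> illegal
(1,5): flips 1 -> legal
(2,3): no bracket -> illegal
(2,5): flips 1 -> legal
(3,5): flips 1 -> legal
(4,5): flips 1 -> legal
(5,3): no bracket -> illegal
(5,4): no bracket -> illegal
(5,5): flips 1 -> legal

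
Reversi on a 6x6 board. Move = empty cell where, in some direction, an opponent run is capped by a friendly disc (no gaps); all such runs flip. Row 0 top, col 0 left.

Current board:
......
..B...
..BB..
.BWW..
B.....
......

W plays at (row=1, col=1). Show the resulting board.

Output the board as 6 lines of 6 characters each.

Place W at (1,1); scan 8 dirs for brackets.
Dir NW: first cell '.' (not opp) -> no flip
Dir N: first cell '.' (not opp) -> no flip
Dir NE: first cell '.' (not opp) -> no flip
Dir W: first cell '.' (not opp) -> no flip
Dir E: opp run (1,2), next='.' -> no flip
Dir SW: first cell '.' (not opp) -> no flip
Dir S: first cell '.' (not opp) -> no flip
Dir SE: opp run (2,2) capped by W -> flip
All flips: (2,2)

Answer: ......
.WB...
..WB..
.BWW..
B.....
......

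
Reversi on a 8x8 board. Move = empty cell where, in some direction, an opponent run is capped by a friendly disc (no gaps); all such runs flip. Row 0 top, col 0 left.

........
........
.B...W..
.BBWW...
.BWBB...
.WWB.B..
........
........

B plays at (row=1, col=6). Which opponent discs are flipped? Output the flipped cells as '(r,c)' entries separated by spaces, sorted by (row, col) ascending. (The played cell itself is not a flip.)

Answer: (2,5) (3,4)

Derivation:
Dir NW: first cell '.' (not opp) -> no flip
Dir N: first cell '.' (not opp) -> no flip
Dir NE: first cell '.' (not opp) -> no flip
Dir W: first cell '.' (not opp) -> no flip
Dir E: first cell '.' (not opp) -> no flip
Dir SW: opp run (2,5) (3,4) capped by B -> flip
Dir S: first cell '.' (not opp) -> no flip
Dir SE: first cell '.' (not opp) -> no flip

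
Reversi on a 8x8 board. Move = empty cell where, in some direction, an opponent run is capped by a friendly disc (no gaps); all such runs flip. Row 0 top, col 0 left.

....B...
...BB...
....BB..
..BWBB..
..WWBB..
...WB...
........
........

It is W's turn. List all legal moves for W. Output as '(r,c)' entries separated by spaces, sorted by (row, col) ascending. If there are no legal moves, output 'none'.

Answer: (1,5) (1,6) (2,1) (2,2) (2,6) (3,1) (3,6) (4,6) (5,5) (6,5)

Derivation:
(0,2): no bracket -> illegal
(0,3): no bracket -> illegal
(0,5): no bracket -> illegal
(1,2): no bracket -> illegal
(1,5): flips 1 -> legal
(1,6): flips 2 -> legal
(2,1): flips 1 -> legal
(2,2): flips 1 -> legal
(2,3): no bracket -> illegal
(2,6): flips 2 -> legal
(3,1): flips 1 -> legal
(3,6): flips 2 -> legal
(4,1): no bracket -> illegal
(4,6): flips 2 -> legal
(5,5): flips 2 -> legal
(5,6): no bracket -> illegal
(6,3): no bracket -> illegal
(6,4): no bracket -> illegal
(6,5): flips 1 -> legal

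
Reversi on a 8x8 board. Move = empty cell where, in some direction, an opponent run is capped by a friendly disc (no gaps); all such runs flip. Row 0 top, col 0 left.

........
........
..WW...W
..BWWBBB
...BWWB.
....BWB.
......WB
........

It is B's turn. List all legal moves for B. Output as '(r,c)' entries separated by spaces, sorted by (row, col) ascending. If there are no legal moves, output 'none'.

Answer: (1,2) (1,3) (1,4) (1,7) (2,4) (2,5) (5,3) (6,4) (6,5) (7,6)

Derivation:
(1,1): no bracket -> illegal
(1,2): flips 4 -> legal
(1,3): flips 2 -> legal
(1,4): flips 1 -> legal
(1,6): no bracket -> illegal
(1,7): flips 1 -> legal
(2,1): no bracket -> illegal
(2,4): flips 2 -> legal
(2,5): flips 1 -> legal
(2,6): no bracket -> illegal
(3,1): no bracket -> illegal
(4,2): no bracket -> illegal
(5,3): flips 1 -> legal
(5,7): no bracket -> illegal
(6,4): flips 1 -> legal
(6,5): flips 3 -> legal
(7,5): no bracket -> illegal
(7,6): flips 1 -> legal
(7,7): no bracket -> illegal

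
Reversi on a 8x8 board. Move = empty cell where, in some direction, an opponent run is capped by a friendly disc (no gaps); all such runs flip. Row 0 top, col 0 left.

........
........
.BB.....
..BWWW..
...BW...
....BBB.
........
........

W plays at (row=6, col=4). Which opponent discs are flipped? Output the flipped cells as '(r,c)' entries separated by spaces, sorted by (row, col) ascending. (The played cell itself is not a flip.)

Dir NW: first cell '.' (not opp) -> no flip
Dir N: opp run (5,4) capped by W -> flip
Dir NE: opp run (5,5), next='.' -> no flip
Dir W: first cell '.' (not opp) -> no flip
Dir E: first cell '.' (not opp) -> no flip
Dir SW: first cell '.' (not opp) -> no flip
Dir S: first cell '.' (not opp) -> no flip
Dir SE: first cell '.' (not opp) -> no flip

Answer: (5,4)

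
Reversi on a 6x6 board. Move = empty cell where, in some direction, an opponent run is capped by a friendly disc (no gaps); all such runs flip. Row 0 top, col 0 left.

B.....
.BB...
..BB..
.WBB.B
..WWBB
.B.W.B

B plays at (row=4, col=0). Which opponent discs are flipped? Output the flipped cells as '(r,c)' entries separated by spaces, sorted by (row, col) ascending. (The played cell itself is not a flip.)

Answer: (3,1)

Derivation:
Dir NW: edge -> no flip
Dir N: first cell '.' (not opp) -> no flip
Dir NE: opp run (3,1) capped by B -> flip
Dir W: edge -> no flip
Dir E: first cell '.' (not opp) -> no flip
Dir SW: edge -> no flip
Dir S: first cell '.' (not opp) -> no flip
Dir SE: first cell 'B' (not opp) -> no flip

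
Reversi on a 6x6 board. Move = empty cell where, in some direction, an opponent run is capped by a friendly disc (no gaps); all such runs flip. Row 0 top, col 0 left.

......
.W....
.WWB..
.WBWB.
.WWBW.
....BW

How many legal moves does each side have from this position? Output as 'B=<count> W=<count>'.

-- B to move --
(0,0): no bracket -> illegal
(0,1): no bracket -> illegal
(0,2): no bracket -> illegal
(1,0): flips 1 -> legal
(1,2): flips 1 -> legal
(1,3): no bracket -> illegal
(2,0): flips 2 -> legal
(2,4): no bracket -> illegal
(3,0): flips 1 -> legal
(3,5): no bracket -> illegal
(4,0): flips 2 -> legal
(4,5): flips 1 -> legal
(5,0): flips 1 -> legal
(5,1): no bracket -> illegal
(5,2): flips 1 -> legal
(5,3): no bracket -> illegal
B mobility = 8
-- W to move --
(1,2): no bracket -> illegal
(1,3): flips 1 -> legal
(1,4): flips 2 -> legal
(2,4): flips 2 -> legal
(2,5): no bracket -> illegal
(3,5): flips 1 -> legal
(4,5): no bracket -> illegal
(5,2): no bracket -> illegal
(5,3): flips 2 -> legal
W mobility = 5

Answer: B=8 W=5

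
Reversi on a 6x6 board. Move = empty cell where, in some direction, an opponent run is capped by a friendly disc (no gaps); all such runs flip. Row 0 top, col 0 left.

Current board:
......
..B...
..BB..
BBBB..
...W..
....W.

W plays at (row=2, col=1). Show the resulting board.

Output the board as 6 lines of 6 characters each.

Place W at (2,1); scan 8 dirs for brackets.
Dir NW: first cell '.' (not opp) -> no flip
Dir N: first cell '.' (not opp) -> no flip
Dir NE: opp run (1,2), next='.' -> no flip
Dir W: first cell '.' (not opp) -> no flip
Dir E: opp run (2,2) (2,3), next='.' -> no flip
Dir SW: opp run (3,0), next=edge -> no flip
Dir S: opp run (3,1), next='.' -> no flip
Dir SE: opp run (3,2) capped by W -> flip
All flips: (3,2)

Answer: ......
..B...
.WBB..
BBWB..
...W..
....W.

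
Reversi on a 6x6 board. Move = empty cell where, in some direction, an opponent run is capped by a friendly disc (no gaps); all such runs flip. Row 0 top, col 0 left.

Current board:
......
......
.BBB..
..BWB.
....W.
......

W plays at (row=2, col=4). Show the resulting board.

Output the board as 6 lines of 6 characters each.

Answer: ......
......
.BBBW.
..BWW.
....W.
......

Derivation:
Place W at (2,4); scan 8 dirs for brackets.
Dir NW: first cell '.' (not opp) -> no flip
Dir N: first cell '.' (not opp) -> no flip
Dir NE: first cell '.' (not opp) -> no flip
Dir W: opp run (2,3) (2,2) (2,1), next='.' -> no flip
Dir E: first cell '.' (not opp) -> no flip
Dir SW: first cell 'W' (not opp) -> no flip
Dir S: opp run (3,4) capped by W -> flip
Dir SE: first cell '.' (not opp) -> no flip
All flips: (3,4)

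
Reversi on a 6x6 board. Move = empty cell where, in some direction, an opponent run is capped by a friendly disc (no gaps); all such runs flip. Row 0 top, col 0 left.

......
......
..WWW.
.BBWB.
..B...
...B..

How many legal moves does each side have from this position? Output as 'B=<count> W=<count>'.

-- B to move --
(1,1): no bracket -> illegal
(1,2): flips 2 -> legal
(1,3): flips 1 -> legal
(1,4): flips 2 -> legal
(1,5): flips 2 -> legal
(2,1): no bracket -> illegal
(2,5): no bracket -> illegal
(3,5): no bracket -> illegal
(4,3): no bracket -> illegal
(4,4): no bracket -> illegal
B mobility = 4
-- W to move --
(2,0): no bracket -> illegal
(2,1): no bracket -> illegal
(2,5): no bracket -> illegal
(3,0): flips 2 -> legal
(3,5): flips 1 -> legal
(4,0): flips 1 -> legal
(4,1): flips 1 -> legal
(4,3): no bracket -> illegal
(4,4): flips 1 -> legal
(4,5): flips 1 -> legal
(5,1): flips 1 -> legal
(5,2): flips 2 -> legal
(5,4): no bracket -> illegal
W mobility = 8

Answer: B=4 W=8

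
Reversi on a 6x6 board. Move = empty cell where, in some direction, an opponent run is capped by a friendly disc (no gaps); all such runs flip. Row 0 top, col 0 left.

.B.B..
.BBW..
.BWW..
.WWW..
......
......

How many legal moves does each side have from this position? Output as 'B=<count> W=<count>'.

Answer: B=7 W=4

Derivation:
-- B to move --
(0,2): no bracket -> illegal
(0,4): no bracket -> illegal
(1,4): flips 1 -> legal
(2,0): no bracket -> illegal
(2,4): flips 2 -> legal
(3,0): no bracket -> illegal
(3,4): flips 1 -> legal
(4,0): no bracket -> illegal
(4,1): flips 1 -> legal
(4,2): flips 2 -> legal
(4,3): flips 4 -> legal
(4,4): flips 2 -> legal
B mobility = 7
-- W to move --
(0,0): flips 1 -> legal
(0,2): flips 1 -> legal
(0,4): no bracket -> illegal
(1,0): flips 3 -> legal
(1,4): no bracket -> illegal
(2,0): flips 1 -> legal
(3,0): no bracket -> illegal
W mobility = 4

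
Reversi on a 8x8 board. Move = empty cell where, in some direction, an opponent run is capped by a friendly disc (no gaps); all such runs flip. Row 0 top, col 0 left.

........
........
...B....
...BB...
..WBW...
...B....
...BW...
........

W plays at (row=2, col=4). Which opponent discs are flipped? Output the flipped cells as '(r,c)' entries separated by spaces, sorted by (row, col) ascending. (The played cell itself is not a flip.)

Answer: (3,3) (3,4)

Derivation:
Dir NW: first cell '.' (not opp) -> no flip
Dir N: first cell '.' (not opp) -> no flip
Dir NE: first cell '.' (not opp) -> no flip
Dir W: opp run (2,3), next='.' -> no flip
Dir E: first cell '.' (not opp) -> no flip
Dir SW: opp run (3,3) capped by W -> flip
Dir S: opp run (3,4) capped by W -> flip
Dir SE: first cell '.' (not opp) -> no flip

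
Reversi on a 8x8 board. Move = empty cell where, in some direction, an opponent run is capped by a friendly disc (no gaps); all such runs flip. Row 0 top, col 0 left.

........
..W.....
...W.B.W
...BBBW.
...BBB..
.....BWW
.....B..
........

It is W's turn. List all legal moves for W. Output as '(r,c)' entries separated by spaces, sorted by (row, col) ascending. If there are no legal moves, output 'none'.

Answer: (1,4) (3,2) (5,3) (5,4) (7,4)

Derivation:
(1,4): flips 1 -> legal
(1,5): no bracket -> illegal
(1,6): no bracket -> illegal
(2,2): no bracket -> illegal
(2,4): no bracket -> illegal
(2,6): no bracket -> illegal
(3,2): flips 3 -> legal
(4,2): no bracket -> illegal
(4,6): no bracket -> illegal
(5,2): no bracket -> illegal
(5,3): flips 2 -> legal
(5,4): flips 2 -> legal
(6,4): no bracket -> illegal
(6,6): no bracket -> illegal
(7,4): flips 1 -> legal
(7,5): no bracket -> illegal
(7,6): no bracket -> illegal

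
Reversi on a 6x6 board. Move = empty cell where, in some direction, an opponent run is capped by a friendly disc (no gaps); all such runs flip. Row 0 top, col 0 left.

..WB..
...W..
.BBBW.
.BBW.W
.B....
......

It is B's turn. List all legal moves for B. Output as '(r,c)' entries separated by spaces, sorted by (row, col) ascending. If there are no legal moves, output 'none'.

Answer: (0,1) (0,4) (2,5) (3,4) (4,3) (4,4)

Derivation:
(0,1): flips 1 -> legal
(0,4): flips 1 -> legal
(1,1): no bracket -> illegal
(1,2): no bracket -> illegal
(1,4): no bracket -> illegal
(1,5): no bracket -> illegal
(2,5): flips 1 -> legal
(3,4): flips 1 -> legal
(4,2): no bracket -> illegal
(4,3): flips 1 -> legal
(4,4): flips 1 -> legal
(4,5): no bracket -> illegal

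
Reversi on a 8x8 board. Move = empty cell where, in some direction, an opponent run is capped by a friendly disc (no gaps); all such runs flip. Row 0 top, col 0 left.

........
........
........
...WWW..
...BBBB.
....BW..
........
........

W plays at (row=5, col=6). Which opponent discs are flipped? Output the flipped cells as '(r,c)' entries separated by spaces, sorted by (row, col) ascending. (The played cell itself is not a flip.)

Answer: (4,5)

Derivation:
Dir NW: opp run (4,5) capped by W -> flip
Dir N: opp run (4,6), next='.' -> no flip
Dir NE: first cell '.' (not opp) -> no flip
Dir W: first cell 'W' (not opp) -> no flip
Dir E: first cell '.' (not opp) -> no flip
Dir SW: first cell '.' (not opp) -> no flip
Dir S: first cell '.' (not opp) -> no flip
Dir SE: first cell '.' (not opp) -> no flip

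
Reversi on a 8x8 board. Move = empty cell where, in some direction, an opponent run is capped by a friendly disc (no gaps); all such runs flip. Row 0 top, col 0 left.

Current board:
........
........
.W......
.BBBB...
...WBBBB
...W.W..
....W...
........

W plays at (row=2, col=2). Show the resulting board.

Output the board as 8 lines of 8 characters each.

Answer: ........
........
.WW.....
.BBWB...
...WWBBB
...W.W..
....W...
........

Derivation:
Place W at (2,2); scan 8 dirs for brackets.
Dir NW: first cell '.' (not opp) -> no flip
Dir N: first cell '.' (not opp) -> no flip
Dir NE: first cell '.' (not opp) -> no flip
Dir W: first cell 'W' (not opp) -> no flip
Dir E: first cell '.' (not opp) -> no flip
Dir SW: opp run (3,1), next='.' -> no flip
Dir S: opp run (3,2), next='.' -> no flip
Dir SE: opp run (3,3) (4,4) capped by W -> flip
All flips: (3,3) (4,4)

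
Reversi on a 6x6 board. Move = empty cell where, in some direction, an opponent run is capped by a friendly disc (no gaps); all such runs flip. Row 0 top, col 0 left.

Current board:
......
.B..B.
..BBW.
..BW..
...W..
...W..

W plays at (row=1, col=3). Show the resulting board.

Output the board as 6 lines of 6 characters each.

Place W at (1,3); scan 8 dirs for brackets.
Dir NW: first cell '.' (not opp) -> no flip
Dir N: first cell '.' (not opp) -> no flip
Dir NE: first cell '.' (not opp) -> no flip
Dir W: first cell '.' (not opp) -> no flip
Dir E: opp run (1,4), next='.' -> no flip
Dir SW: opp run (2,2), next='.' -> no flip
Dir S: opp run (2,3) capped by W -> flip
Dir SE: first cell 'W' (not opp) -> no flip
All flips: (2,3)

Answer: ......
.B.WB.
..BWW.
..BW..
...W..
...W..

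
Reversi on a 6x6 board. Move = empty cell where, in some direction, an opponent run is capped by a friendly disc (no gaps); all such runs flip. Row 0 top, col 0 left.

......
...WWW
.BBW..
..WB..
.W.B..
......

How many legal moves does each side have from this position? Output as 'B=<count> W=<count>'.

-- B to move --
(0,2): no bracket -> illegal
(0,3): flips 2 -> legal
(0,4): flips 1 -> legal
(0,5): no bracket -> illegal
(1,2): no bracket -> illegal
(2,4): flips 1 -> legal
(2,5): no bracket -> illegal
(3,0): no bracket -> illegal
(3,1): flips 1 -> legal
(3,4): no bracket -> illegal
(4,0): no bracket -> illegal
(4,2): flips 1 -> legal
(5,0): no bracket -> illegal
(5,1): no bracket -> illegal
(5,2): no bracket -> illegal
B mobility = 5
-- W to move --
(1,0): flips 1 -> legal
(1,1): no bracket -> illegal
(1,2): flips 1 -> legal
(2,0): flips 2 -> legal
(2,4): no bracket -> illegal
(3,0): no bracket -> illegal
(3,1): flips 1 -> legal
(3,4): flips 1 -> legal
(4,2): no bracket -> illegal
(4,4): no bracket -> illegal
(5,2): no bracket -> illegal
(5,3): flips 2 -> legal
(5,4): flips 1 -> legal
W mobility = 7

Answer: B=5 W=7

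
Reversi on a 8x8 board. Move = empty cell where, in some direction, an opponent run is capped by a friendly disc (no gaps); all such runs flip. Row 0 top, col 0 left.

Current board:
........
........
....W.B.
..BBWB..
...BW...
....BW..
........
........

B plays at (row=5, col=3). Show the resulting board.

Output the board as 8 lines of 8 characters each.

Place B at (5,3); scan 8 dirs for brackets.
Dir NW: first cell '.' (not opp) -> no flip
Dir N: first cell 'B' (not opp) -> no flip
Dir NE: opp run (4,4) capped by B -> flip
Dir W: first cell '.' (not opp) -> no flip
Dir E: first cell 'B' (not opp) -> no flip
Dir SW: first cell '.' (not opp) -> no flip
Dir S: first cell '.' (not opp) -> no flip
Dir SE: first cell '.' (not opp) -> no flip
All flips: (4,4)

Answer: ........
........
....W.B.
..BBWB..
...BB...
...BBW..
........
........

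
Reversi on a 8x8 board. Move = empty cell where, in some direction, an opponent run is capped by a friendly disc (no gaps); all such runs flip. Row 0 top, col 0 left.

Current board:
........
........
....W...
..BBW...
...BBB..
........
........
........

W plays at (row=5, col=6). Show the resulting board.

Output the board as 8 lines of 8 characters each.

Place W at (5,6); scan 8 dirs for brackets.
Dir NW: opp run (4,5) capped by W -> flip
Dir N: first cell '.' (not opp) -> no flip
Dir NE: first cell '.' (not opp) -> no flip
Dir W: first cell '.' (not opp) -> no flip
Dir E: first cell '.' (not opp) -> no flip
Dir SW: first cell '.' (not opp) -> no flip
Dir S: first cell '.' (not opp) -> no flip
Dir SE: first cell '.' (not opp) -> no flip
All flips: (4,5)

Answer: ........
........
....W...
..BBW...
...BBW..
......W.
........
........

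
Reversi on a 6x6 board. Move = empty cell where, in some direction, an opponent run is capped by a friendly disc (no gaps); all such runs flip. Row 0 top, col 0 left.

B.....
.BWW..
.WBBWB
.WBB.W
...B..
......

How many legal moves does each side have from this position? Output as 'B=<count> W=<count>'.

-- B to move --
(0,1): flips 1 -> legal
(0,2): flips 1 -> legal
(0,3): flips 1 -> legal
(0,4): flips 1 -> legal
(1,0): flips 1 -> legal
(1,4): flips 2 -> legal
(1,5): flips 1 -> legal
(2,0): flips 1 -> legal
(3,0): flips 1 -> legal
(3,4): no bracket -> illegal
(4,0): flips 1 -> legal
(4,1): flips 2 -> legal
(4,2): no bracket -> illegal
(4,4): no bracket -> illegal
(4,5): flips 1 -> legal
B mobility = 12
-- W to move --
(0,1): flips 1 -> legal
(0,2): no bracket -> illegal
(1,0): flips 1 -> legal
(1,4): no bracket -> illegal
(1,5): flips 1 -> legal
(2,0): no bracket -> illegal
(3,4): flips 3 -> legal
(4,1): no bracket -> illegal
(4,2): flips 3 -> legal
(4,4): no bracket -> illegal
(5,2): no bracket -> illegal
(5,3): flips 3 -> legal
(5,4): flips 2 -> legal
W mobility = 7

Answer: B=12 W=7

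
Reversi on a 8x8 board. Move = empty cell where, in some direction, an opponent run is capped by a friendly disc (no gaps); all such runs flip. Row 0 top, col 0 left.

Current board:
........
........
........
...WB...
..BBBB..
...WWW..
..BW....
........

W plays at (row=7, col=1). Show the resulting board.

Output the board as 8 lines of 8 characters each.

Place W at (7,1); scan 8 dirs for brackets.
Dir NW: first cell '.' (not opp) -> no flip
Dir N: first cell '.' (not opp) -> no flip
Dir NE: opp run (6,2) capped by W -> flip
Dir W: first cell '.' (not opp) -> no flip
Dir E: first cell '.' (not opp) -> no flip
Dir SW: edge -> no flip
Dir S: edge -> no flip
Dir SE: edge -> no flip
All flips: (6,2)

Answer: ........
........
........
...WB...
..BBBB..
...WWW..
..WW....
.W......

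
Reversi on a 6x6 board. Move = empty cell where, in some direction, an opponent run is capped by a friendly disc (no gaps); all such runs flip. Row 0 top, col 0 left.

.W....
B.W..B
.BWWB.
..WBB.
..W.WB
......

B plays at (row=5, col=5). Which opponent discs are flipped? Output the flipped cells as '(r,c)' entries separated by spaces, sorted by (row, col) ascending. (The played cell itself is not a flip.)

Dir NW: opp run (4,4) capped by B -> flip
Dir N: first cell 'B' (not opp) -> no flip
Dir NE: edge -> no flip
Dir W: first cell '.' (not opp) -> no flip
Dir E: edge -> no flip
Dir SW: edge -> no flip
Dir S: edge -> no flip
Dir SE: edge -> no flip

Answer: (4,4)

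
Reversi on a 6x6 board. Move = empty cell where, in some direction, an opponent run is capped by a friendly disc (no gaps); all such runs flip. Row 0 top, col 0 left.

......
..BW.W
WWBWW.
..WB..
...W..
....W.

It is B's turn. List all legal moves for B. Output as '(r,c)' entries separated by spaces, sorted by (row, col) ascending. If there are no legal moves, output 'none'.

Answer: (0,3) (0,4) (1,4) (2,5) (3,0) (3,1) (3,4) (4,2) (5,3)

Derivation:
(0,2): no bracket -> illegal
(0,3): flips 2 -> legal
(0,4): flips 1 -> legal
(0,5): no bracket -> illegal
(1,0): no bracket -> illegal
(1,1): no bracket -> illegal
(1,4): flips 1 -> legal
(2,5): flips 2 -> legal
(3,0): flips 1 -> legal
(3,1): flips 1 -> legal
(3,4): flips 1 -> legal
(3,5): no bracket -> illegal
(4,1): no bracket -> illegal
(4,2): flips 1 -> legal
(4,4): no bracket -> illegal
(4,5): no bracket -> illegal
(5,2): no bracket -> illegal
(5,3): flips 1 -> legal
(5,5): no bracket -> illegal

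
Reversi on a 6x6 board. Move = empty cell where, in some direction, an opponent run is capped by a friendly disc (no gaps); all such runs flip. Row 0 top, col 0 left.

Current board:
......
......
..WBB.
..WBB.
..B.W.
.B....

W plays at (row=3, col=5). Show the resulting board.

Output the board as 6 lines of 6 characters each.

Place W at (3,5); scan 8 dirs for brackets.
Dir NW: opp run (2,4), next='.' -> no flip
Dir N: first cell '.' (not opp) -> no flip
Dir NE: edge -> no flip
Dir W: opp run (3,4) (3,3) capped by W -> flip
Dir E: edge -> no flip
Dir SW: first cell 'W' (not opp) -> no flip
Dir S: first cell '.' (not opp) -> no flip
Dir SE: edge -> no flip
All flips: (3,3) (3,4)

Answer: ......
......
..WBB.
..WWWW
..B.W.
.B....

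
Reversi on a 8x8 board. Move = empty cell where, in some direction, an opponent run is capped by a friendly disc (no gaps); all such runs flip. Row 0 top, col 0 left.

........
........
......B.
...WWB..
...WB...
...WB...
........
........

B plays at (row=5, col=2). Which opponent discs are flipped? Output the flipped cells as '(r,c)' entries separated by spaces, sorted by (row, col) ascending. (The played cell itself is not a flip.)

Answer: (5,3)

Derivation:
Dir NW: first cell '.' (not opp) -> no flip
Dir N: first cell '.' (not opp) -> no flip
Dir NE: opp run (4,3) (3,4), next='.' -> no flip
Dir W: first cell '.' (not opp) -> no flip
Dir E: opp run (5,3) capped by B -> flip
Dir SW: first cell '.' (not opp) -> no flip
Dir S: first cell '.' (not opp) -> no flip
Dir SE: first cell '.' (not opp) -> no flip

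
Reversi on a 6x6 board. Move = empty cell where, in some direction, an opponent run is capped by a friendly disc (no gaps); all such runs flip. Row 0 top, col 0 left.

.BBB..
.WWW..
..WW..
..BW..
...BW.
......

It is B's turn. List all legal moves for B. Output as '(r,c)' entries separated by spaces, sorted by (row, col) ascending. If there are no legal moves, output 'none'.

Answer: (1,4) (2,0) (2,1) (2,4) (3,4) (4,5)

Derivation:
(0,0): no bracket -> illegal
(0,4): no bracket -> illegal
(1,0): no bracket -> illegal
(1,4): flips 1 -> legal
(2,0): flips 1 -> legal
(2,1): flips 2 -> legal
(2,4): flips 1 -> legal
(3,1): no bracket -> illegal
(3,4): flips 3 -> legal
(3,5): no bracket -> illegal
(4,2): no bracket -> illegal
(4,5): flips 1 -> legal
(5,3): no bracket -> illegal
(5,4): no bracket -> illegal
(5,5): no bracket -> illegal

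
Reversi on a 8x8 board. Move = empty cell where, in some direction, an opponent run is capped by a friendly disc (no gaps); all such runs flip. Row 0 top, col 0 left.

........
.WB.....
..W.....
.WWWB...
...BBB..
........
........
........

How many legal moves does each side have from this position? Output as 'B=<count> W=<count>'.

-- B to move --
(0,0): flips 3 -> legal
(0,1): no bracket -> illegal
(0,2): no bracket -> illegal
(1,0): flips 1 -> legal
(1,3): no bracket -> illegal
(2,0): no bracket -> illegal
(2,1): flips 1 -> legal
(2,3): flips 1 -> legal
(2,4): no bracket -> illegal
(3,0): flips 3 -> legal
(4,0): no bracket -> illegal
(4,1): no bracket -> illegal
(4,2): flips 2 -> legal
B mobility = 6
-- W to move --
(0,1): no bracket -> illegal
(0,2): flips 1 -> legal
(0,3): no bracket -> illegal
(1,3): flips 1 -> legal
(2,1): no bracket -> illegal
(2,3): no bracket -> illegal
(2,4): no bracket -> illegal
(2,5): no bracket -> illegal
(3,5): flips 1 -> legal
(3,6): no bracket -> illegal
(4,2): no bracket -> illegal
(4,6): no bracket -> illegal
(5,2): no bracket -> illegal
(5,3): flips 1 -> legal
(5,4): flips 1 -> legal
(5,5): flips 1 -> legal
(5,6): no bracket -> illegal
W mobility = 6

Answer: B=6 W=6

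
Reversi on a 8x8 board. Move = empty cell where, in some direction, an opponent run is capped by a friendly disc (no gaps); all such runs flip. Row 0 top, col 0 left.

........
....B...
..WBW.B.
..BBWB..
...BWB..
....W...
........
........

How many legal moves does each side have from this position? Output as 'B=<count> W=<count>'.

Answer: B=11 W=10

Derivation:
-- B to move --
(1,1): flips 1 -> legal
(1,2): flips 1 -> legal
(1,3): flips 1 -> legal
(1,5): flips 1 -> legal
(2,1): flips 1 -> legal
(2,5): flips 2 -> legal
(3,1): no bracket -> illegal
(5,3): flips 1 -> legal
(5,5): flips 1 -> legal
(6,3): flips 1 -> legal
(6,4): flips 4 -> legal
(6,5): flips 1 -> legal
B mobility = 11
-- W to move --
(0,3): no bracket -> illegal
(0,4): flips 1 -> legal
(0,5): no bracket -> illegal
(1,2): flips 1 -> legal
(1,3): no bracket -> illegal
(1,5): no bracket -> illegal
(1,6): no bracket -> illegal
(1,7): flips 2 -> legal
(2,1): flips 2 -> legal
(2,5): no bracket -> illegal
(2,7): no bracket -> illegal
(3,1): flips 2 -> legal
(3,6): flips 2 -> legal
(3,7): no bracket -> illegal
(4,1): no bracket -> illegal
(4,2): flips 3 -> legal
(4,6): flips 2 -> legal
(5,2): flips 1 -> legal
(5,3): no bracket -> illegal
(5,5): no bracket -> illegal
(5,6): flips 1 -> legal
W mobility = 10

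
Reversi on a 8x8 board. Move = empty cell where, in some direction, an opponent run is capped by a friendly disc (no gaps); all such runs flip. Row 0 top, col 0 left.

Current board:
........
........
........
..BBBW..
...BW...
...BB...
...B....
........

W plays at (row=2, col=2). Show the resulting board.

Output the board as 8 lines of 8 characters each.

Place W at (2,2); scan 8 dirs for brackets.
Dir NW: first cell '.' (not opp) -> no flip
Dir N: first cell '.' (not opp) -> no flip
Dir NE: first cell '.' (not opp) -> no flip
Dir W: first cell '.' (not opp) -> no flip
Dir E: first cell '.' (not opp) -> no flip
Dir SW: first cell '.' (not opp) -> no flip
Dir S: opp run (3,2), next='.' -> no flip
Dir SE: opp run (3,3) capped by W -> flip
All flips: (3,3)

Answer: ........
........
..W.....
..BWBW..
...BW...
...BB...
...B....
........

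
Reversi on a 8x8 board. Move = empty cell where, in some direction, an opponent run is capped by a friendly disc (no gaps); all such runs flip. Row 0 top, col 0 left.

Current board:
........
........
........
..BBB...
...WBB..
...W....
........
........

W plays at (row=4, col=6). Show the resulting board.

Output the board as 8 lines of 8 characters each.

Answer: ........
........
........
..BBB...
...WWWW.
...W....
........
........

Derivation:
Place W at (4,6); scan 8 dirs for brackets.
Dir NW: first cell '.' (not opp) -> no flip
Dir N: first cell '.' (not opp) -> no flip
Dir NE: first cell '.' (not opp) -> no flip
Dir W: opp run (4,5) (4,4) capped by W -> flip
Dir E: first cell '.' (not opp) -> no flip
Dir SW: first cell '.' (not opp) -> no flip
Dir S: first cell '.' (not opp) -> no flip
Dir SE: first cell '.' (not opp) -> no flip
All flips: (4,4) (4,5)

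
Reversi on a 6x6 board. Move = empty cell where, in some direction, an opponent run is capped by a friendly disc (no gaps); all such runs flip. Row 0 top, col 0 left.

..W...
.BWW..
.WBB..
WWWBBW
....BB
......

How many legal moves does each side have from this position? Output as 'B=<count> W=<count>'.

-- B to move --
(0,1): flips 1 -> legal
(0,3): flips 1 -> legal
(0,4): flips 1 -> legal
(1,0): no bracket -> illegal
(1,4): flips 2 -> legal
(2,0): flips 1 -> legal
(2,4): no bracket -> illegal
(2,5): flips 1 -> legal
(4,0): flips 1 -> legal
(4,1): flips 3 -> legal
(4,2): flips 1 -> legal
(4,3): no bracket -> illegal
B mobility = 9
-- W to move --
(0,0): no bracket -> illegal
(0,1): flips 1 -> legal
(1,0): flips 1 -> legal
(1,4): flips 1 -> legal
(2,0): flips 1 -> legal
(2,4): flips 2 -> legal
(2,5): no bracket -> illegal
(4,2): no bracket -> illegal
(4,3): flips 2 -> legal
(5,3): flips 1 -> legal
(5,4): no bracket -> illegal
(5,5): flips 1 -> legal
W mobility = 8

Answer: B=9 W=8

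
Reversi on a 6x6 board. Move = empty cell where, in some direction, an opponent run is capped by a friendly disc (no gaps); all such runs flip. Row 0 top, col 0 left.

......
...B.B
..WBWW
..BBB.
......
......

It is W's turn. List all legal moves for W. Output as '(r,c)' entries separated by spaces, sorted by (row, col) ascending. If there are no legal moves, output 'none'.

(0,2): flips 1 -> legal
(0,3): no bracket -> illegal
(0,4): flips 1 -> legal
(0,5): flips 1 -> legal
(1,2): no bracket -> illegal
(1,4): no bracket -> illegal
(2,1): no bracket -> illegal
(3,1): no bracket -> illegal
(3,5): no bracket -> illegal
(4,1): no bracket -> illegal
(4,2): flips 2 -> legal
(4,3): flips 1 -> legal
(4,4): flips 2 -> legal
(4,5): no bracket -> illegal

Answer: (0,2) (0,4) (0,5) (4,2) (4,3) (4,4)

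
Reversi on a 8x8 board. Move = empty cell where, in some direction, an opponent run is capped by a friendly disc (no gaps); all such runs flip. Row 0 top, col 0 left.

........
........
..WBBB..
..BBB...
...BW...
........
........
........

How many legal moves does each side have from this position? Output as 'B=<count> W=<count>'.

-- B to move --
(1,1): flips 1 -> legal
(1,2): flips 1 -> legal
(1,3): no bracket -> illegal
(2,1): flips 1 -> legal
(3,1): no bracket -> illegal
(3,5): no bracket -> illegal
(4,5): flips 1 -> legal
(5,3): no bracket -> illegal
(5,4): flips 1 -> legal
(5,5): flips 1 -> legal
B mobility = 6
-- W to move --
(1,2): no bracket -> illegal
(1,3): no bracket -> illegal
(1,4): flips 2 -> legal
(1,5): no bracket -> illegal
(1,6): no bracket -> illegal
(2,1): no bracket -> illegal
(2,6): flips 3 -> legal
(3,1): no bracket -> illegal
(3,5): no bracket -> illegal
(3,6): no bracket -> illegal
(4,1): no bracket -> illegal
(4,2): flips 2 -> legal
(4,5): no bracket -> illegal
(5,2): no bracket -> illegal
(5,3): no bracket -> illegal
(5,4): no bracket -> illegal
W mobility = 3

Answer: B=6 W=3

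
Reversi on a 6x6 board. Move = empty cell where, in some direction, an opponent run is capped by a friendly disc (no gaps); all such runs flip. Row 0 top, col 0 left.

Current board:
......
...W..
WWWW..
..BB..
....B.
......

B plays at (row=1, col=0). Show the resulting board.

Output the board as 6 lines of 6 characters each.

Place B at (1,0); scan 8 dirs for brackets.
Dir NW: edge -> no flip
Dir N: first cell '.' (not opp) -> no flip
Dir NE: first cell '.' (not opp) -> no flip
Dir W: edge -> no flip
Dir E: first cell '.' (not opp) -> no flip
Dir SW: edge -> no flip
Dir S: opp run (2,0), next='.' -> no flip
Dir SE: opp run (2,1) capped by B -> flip
All flips: (2,1)

Answer: ......
B..W..
WBWW..
..BB..
....B.
......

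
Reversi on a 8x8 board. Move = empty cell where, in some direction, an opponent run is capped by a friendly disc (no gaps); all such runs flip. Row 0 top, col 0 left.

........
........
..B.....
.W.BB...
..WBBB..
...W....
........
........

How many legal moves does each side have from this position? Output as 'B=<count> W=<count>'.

-- B to move --
(2,0): no bracket -> illegal
(2,1): no bracket -> illegal
(3,0): no bracket -> illegal
(3,2): no bracket -> illegal
(4,0): flips 1 -> legal
(4,1): flips 1 -> legal
(5,1): flips 1 -> legal
(5,2): no bracket -> illegal
(5,4): no bracket -> illegal
(6,2): flips 1 -> legal
(6,3): flips 1 -> legal
(6,4): no bracket -> illegal
B mobility = 5
-- W to move --
(1,1): no bracket -> illegal
(1,2): no bracket -> illegal
(1,3): flips 1 -> legal
(2,1): no bracket -> illegal
(2,3): flips 2 -> legal
(2,4): flips 1 -> legal
(2,5): no bracket -> illegal
(3,2): no bracket -> illegal
(3,5): flips 1 -> legal
(3,6): no bracket -> illegal
(4,6): flips 3 -> legal
(5,2): no bracket -> illegal
(5,4): no bracket -> illegal
(5,5): no bracket -> illegal
(5,6): no bracket -> illegal
W mobility = 5

Answer: B=5 W=5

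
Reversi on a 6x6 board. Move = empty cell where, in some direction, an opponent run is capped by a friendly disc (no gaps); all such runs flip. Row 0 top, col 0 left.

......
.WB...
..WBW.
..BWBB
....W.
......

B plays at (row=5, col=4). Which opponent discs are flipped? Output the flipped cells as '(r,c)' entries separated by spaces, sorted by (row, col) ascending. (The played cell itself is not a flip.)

Dir NW: first cell '.' (not opp) -> no flip
Dir N: opp run (4,4) capped by B -> flip
Dir NE: first cell '.' (not opp) -> no flip
Dir W: first cell '.' (not opp) -> no flip
Dir E: first cell '.' (not opp) -> no flip
Dir SW: edge -> no flip
Dir S: edge -> no flip
Dir SE: edge -> no flip

Answer: (4,4)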